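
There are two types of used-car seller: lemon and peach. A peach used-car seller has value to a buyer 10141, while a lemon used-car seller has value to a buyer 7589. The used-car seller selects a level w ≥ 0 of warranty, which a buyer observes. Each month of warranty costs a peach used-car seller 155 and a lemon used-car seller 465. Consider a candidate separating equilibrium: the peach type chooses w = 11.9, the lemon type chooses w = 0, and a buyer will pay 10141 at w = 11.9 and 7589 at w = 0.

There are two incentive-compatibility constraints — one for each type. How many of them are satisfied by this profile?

2

Peach type: signal → 10141 − 155 × 11.9 = 8296.5; deviate to 0 → 7589. IC holds (8296.5 ≥ 7589).
Lemon type: stay at 0 → 7589; mimic → 10141 − 465 × 11.9 = 4607.5. IC holds (7589 ≥ 4607.5).
2 of 2 constraints hold, so this is a separating equilibrium.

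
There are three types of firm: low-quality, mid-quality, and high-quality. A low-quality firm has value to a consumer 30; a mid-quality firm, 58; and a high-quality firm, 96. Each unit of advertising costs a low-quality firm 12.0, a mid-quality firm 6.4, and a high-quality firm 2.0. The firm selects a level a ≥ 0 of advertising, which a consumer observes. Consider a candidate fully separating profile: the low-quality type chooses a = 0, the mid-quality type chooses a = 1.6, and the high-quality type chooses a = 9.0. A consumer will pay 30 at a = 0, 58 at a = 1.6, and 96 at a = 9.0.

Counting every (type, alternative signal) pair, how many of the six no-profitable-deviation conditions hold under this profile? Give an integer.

5

Mid-quality (own payoff 58 − 6.4×1.6 = 47.76): to a=0 gives 30 → no gain ✓; to a=9.0 gives 96 − 6.4×9.0 = 38.4 → no gain ✓.
High-quality (own payoff 96 − 2.0×9.0 = 78): to a=0 gives 30 → no gain ✓; to a=1.6 gives 58 − 2.0×1.6 = 54.8 → no gain ✓.
Low-quality (own payoff 30): to a=1.6 gives 58 − 12.0×1.6 = 38.8 → profitable ✗; to a=9.0 gives 96 − 12.0×9.0 = -12 → no gain ✓.
5 of the 6 constraints hold; not an equilibrium.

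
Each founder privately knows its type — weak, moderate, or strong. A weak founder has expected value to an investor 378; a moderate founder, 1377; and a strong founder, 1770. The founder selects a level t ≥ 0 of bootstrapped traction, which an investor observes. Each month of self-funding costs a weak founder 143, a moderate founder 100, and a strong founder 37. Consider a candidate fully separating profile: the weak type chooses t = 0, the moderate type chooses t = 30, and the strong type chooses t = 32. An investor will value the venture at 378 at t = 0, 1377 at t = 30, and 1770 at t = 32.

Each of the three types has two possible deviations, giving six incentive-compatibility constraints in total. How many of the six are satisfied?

4

Strong (own payoff 1770 − 37×32 = 586): to t=0 gives 378 → no gain ✓; to t=30 gives 1377 − 37×30 = 267 → no gain ✓.
Weak (own payoff 378): to t=30 gives 1377 − 143×30 = -2913 → no gain ✓; to t=32 gives 1770 − 143×32 = -2806 → no gain ✓.
Moderate (own payoff 1377 − 100×30 = -1623): to t=0 gives 378 → profitable ✗; to t=32 gives 1770 − 100×32 = -1430 → profitable ✗.
4 of the 6 constraints hold; not an equilibrium.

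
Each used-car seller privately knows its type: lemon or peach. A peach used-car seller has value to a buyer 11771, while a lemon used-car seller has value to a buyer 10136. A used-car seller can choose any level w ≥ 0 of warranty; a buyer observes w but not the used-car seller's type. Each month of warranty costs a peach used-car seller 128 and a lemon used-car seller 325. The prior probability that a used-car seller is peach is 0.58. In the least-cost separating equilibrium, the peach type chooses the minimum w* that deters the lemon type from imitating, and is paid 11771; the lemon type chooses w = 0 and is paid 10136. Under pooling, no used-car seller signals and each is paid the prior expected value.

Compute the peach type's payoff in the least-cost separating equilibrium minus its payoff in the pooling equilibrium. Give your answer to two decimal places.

42.76

Least-cost separating signal: w* solves 10136 = 11771 − 325·w*, so w* = (11771 − 10136)/325 ≈ 5.0308.
Peach type's separating payoff: 11771 − 128 × w* = 11771 − 128 × (11771 − 10136)/325 = 11771 − 209280/325 ≈ 11127.0615.
Pooling payoff: 0.58 × 11771 + 0.42 × 10136 = 11084.3.
Difference: 11127.0615 − 11084.3 = 42.7615, i.e. 42.76 to two decimal places.
The peach type prefers to separate.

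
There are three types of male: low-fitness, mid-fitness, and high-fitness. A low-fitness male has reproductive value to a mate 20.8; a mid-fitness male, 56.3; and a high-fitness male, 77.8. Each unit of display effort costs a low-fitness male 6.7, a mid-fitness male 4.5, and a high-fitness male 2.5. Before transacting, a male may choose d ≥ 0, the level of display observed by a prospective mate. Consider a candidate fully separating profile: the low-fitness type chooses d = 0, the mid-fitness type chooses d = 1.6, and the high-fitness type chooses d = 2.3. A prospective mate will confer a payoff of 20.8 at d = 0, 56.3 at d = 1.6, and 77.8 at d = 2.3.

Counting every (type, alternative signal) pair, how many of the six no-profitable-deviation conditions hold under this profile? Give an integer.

Mid-fitness (own payoff 56.3 − 4.5×1.6 = 49.1): to d=0 gives 20.8 → no gain ✓; to d=2.3 gives 77.8 − 4.5×2.3 = 67.45 → profitable ✗.
Low-fitness (own payoff 20.8): to d=1.6 gives 56.3 − 6.7×1.6 = 45.58 → profitable ✗; to d=2.3 gives 77.8 − 6.7×2.3 = 62.39 → profitable ✗.
High-fitness (own payoff 77.8 − 2.5×2.3 = 72.05): to d=0 gives 20.8 → no gain ✓; to d=1.6 gives 56.3 − 2.5×1.6 = 52.3 → no gain ✓.
3 of the 6 constraints hold; not an equilibrium.

3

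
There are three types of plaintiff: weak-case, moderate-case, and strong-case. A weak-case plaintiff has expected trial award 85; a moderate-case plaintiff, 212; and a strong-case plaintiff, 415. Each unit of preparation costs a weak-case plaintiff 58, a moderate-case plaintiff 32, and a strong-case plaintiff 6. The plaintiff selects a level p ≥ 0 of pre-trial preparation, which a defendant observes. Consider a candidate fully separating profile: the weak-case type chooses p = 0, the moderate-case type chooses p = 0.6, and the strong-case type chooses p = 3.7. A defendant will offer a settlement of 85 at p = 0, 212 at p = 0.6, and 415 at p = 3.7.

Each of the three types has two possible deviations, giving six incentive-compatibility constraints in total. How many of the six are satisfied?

3

Weak-case (own payoff 85): to p=0.6 gives 212 − 58×0.6 = 177.2 → profitable ✗; to p=3.7 gives 415 − 58×3.7 = 200.4 → profitable ✗.
Strong-case (own payoff 415 − 6×3.7 = 392.8): to p=0 gives 85 → no gain ✓; to p=0.6 gives 212 − 6×0.6 = 208.4 → no gain ✓.
Moderate-case (own payoff 212 − 32×0.6 = 192.8): to p=0 gives 85 → no gain ✓; to p=3.7 gives 415 − 32×3.7 = 296.6 → profitable ✗.
3 of the 6 constraints hold; not an equilibrium.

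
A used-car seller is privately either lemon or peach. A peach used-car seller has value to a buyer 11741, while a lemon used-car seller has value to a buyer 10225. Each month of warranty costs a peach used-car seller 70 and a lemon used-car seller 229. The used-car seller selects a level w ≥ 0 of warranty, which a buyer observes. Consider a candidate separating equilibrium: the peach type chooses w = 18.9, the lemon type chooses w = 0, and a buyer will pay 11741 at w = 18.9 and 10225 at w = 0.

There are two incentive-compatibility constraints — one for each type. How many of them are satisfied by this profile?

Peach type: signal → 11741 − 70 × 18.9 = 10418; deviate to 0 → 10225. IC holds (10418 ≥ 10225).
Lemon type: stay at 0 → 10225; mimic → 11741 − 229 × 18.9 = 7412.9. IC holds (10225 ≥ 7412.9).
2 of 2 constraints hold, so this is a separating equilibrium.

2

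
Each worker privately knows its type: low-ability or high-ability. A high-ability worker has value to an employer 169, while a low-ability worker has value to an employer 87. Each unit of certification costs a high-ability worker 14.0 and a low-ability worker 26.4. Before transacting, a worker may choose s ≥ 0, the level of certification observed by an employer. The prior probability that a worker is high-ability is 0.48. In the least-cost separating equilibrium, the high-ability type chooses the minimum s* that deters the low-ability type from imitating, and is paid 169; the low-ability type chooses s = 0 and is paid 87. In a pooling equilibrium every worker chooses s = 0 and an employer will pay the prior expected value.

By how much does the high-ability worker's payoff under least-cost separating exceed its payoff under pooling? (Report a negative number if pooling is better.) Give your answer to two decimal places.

-0.84

Least-cost separating signal: s* solves 87 = 169 − 26.4·s*, so s* = (169 − 87)/26.4 ≈ 3.1061.
High-ability type's separating payoff: 169 − 14.0 × s* = 169 − 14.0 × (169 − 87)/26.4 = 169 − 1148/26.4 ≈ 125.5152.
Pooling payoff: 0.48 × 169 + 0.52 × 87 = 126.36.
Difference: 125.5152 − 126.36 = -0.8448, i.e. -0.84 to two decimal places.
The high-ability type would prefer the pooling outcome.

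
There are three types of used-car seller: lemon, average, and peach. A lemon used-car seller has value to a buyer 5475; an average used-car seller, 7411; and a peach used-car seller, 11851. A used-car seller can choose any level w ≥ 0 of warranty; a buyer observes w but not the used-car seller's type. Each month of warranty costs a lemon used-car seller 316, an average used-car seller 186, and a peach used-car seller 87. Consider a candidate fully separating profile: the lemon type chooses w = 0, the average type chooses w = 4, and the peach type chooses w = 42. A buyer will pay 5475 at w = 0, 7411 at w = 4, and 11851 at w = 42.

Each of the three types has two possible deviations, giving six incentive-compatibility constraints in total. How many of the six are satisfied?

Lemon (own payoff 5475): to w=4 gives 7411 − 316×4 = 6147 → profitable ✗; to w=42 gives 11851 − 316×42 = -1421 → no gain ✓.
Peach (own payoff 11851 − 87×42 = 8197): to w=0 gives 5475 → no gain ✓; to w=4 gives 7411 − 87×4 = 7063 → no gain ✓.
Average (own payoff 7411 − 186×4 = 6667): to w=0 gives 5475 → no gain ✓; to w=42 gives 11851 − 186×42 = 4039 → no gain ✓.
5 of the 6 constraints hold; not an equilibrium.

5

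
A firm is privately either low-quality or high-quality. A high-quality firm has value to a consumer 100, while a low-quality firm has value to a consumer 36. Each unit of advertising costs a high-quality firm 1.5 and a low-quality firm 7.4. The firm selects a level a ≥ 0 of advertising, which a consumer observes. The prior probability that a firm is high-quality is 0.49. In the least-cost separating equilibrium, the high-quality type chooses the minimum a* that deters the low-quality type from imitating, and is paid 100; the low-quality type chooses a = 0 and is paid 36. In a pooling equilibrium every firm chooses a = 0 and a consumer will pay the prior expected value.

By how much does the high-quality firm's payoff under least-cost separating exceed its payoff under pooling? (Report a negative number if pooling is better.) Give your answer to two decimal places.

Least-cost separating signal: a* solves 36 = 100 − 7.4·a*, so a* = (100 − 36)/7.4 ≈ 8.6486.
High-quality type's separating payoff: 100 − 1.5 × a* = 100 − 1.5 × (100 − 36)/7.4 = 100 − 96/7.4 ≈ 87.0270.
Pooling payoff: 0.49 × 100 + 0.51 × 36 = 67.36.
Difference: 87.0270 − 67.36 = 19.667, i.e. 19.67 to two decimal places.
The high-quality type prefers to separate.

19.67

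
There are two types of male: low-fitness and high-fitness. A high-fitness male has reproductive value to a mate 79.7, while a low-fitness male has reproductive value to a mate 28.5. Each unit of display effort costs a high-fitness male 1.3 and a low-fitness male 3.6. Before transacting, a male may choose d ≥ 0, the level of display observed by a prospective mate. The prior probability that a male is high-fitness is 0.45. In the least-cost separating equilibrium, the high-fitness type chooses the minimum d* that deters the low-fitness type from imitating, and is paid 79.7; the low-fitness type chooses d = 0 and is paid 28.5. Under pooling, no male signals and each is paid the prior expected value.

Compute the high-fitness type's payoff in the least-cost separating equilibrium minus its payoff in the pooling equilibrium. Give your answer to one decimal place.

Least-cost separating signal: d* solves 28.5 = 79.7 − 3.6·d*, so d* = (79.7 − 28.5)/3.6 ≈ 14.2222.
High-fitness type's separating payoff: 79.7 − 1.3 × d* = 79.7 − 1.3 × (79.7 − 28.5)/3.6 = 79.7 − 66.56/3.6 ≈ 61.211.
Pooling payoff: 0.45 × 79.7 + 0.55 × 28.5 = 51.54.
Difference: 61.211 − 51.54 = 9.671, i.e. 9.7 to one decimal place.
The high-fitness type prefers to separate.

9.7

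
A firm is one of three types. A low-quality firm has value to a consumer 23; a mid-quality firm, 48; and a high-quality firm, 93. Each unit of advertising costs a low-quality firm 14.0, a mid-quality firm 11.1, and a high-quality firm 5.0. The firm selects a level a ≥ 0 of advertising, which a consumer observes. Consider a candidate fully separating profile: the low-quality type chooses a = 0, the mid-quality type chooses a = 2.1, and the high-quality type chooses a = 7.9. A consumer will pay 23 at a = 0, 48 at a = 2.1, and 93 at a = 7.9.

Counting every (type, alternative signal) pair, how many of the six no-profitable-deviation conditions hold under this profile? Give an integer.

High-quality (own payoff 93 − 5.0×7.9 = 53.5): to a=0 gives 23 → no gain ✓; to a=2.1 gives 48 − 5.0×2.1 = 37.5 → no gain ✓.
Low-quality (own payoff 23): to a=2.1 gives 48 − 14.0×2.1 = 18.6 → no gain ✓; to a=7.9 gives 93 − 14.0×7.9 = -17.6 → no gain ✓.
Mid-quality (own payoff 48 − 11.1×2.1 = 24.69): to a=0 gives 23 → no gain ✓; to a=7.9 gives 93 − 11.1×7.9 = 5.31 → no gain ✓.
6 of the 6 constraints hold; this profile is a separating equilibrium.

6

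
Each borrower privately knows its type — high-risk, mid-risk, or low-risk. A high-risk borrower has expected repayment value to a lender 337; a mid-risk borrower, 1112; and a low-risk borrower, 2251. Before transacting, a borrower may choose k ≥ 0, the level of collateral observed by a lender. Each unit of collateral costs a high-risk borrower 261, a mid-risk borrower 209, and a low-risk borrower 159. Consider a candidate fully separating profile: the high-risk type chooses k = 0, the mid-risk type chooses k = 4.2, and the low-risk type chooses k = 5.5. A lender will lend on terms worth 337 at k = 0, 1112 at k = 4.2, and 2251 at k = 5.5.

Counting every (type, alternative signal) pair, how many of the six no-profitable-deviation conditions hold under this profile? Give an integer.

Low-risk (own payoff 2251 − 159×5.5 = 1376.5): to k=0 gives 337 → no gain ✓; to k=4.2 gives 1112 − 159×4.2 = 444.2 → no gain ✓.
Mid-risk (own payoff 1112 − 209×4.2 = 234.2): to k=0 gives 337 → profitable ✗; to k=5.5 gives 2251 − 209×5.5 = 1101.5 → profitable ✗.
High-risk (own payoff 337): to k=4.2 gives 1112 − 261×4.2 = 15.8 → no gain ✓; to k=5.5 gives 2251 − 261×5.5 = 815.5 → profitable ✗.
3 of the 6 constraints hold; not an equilibrium.

3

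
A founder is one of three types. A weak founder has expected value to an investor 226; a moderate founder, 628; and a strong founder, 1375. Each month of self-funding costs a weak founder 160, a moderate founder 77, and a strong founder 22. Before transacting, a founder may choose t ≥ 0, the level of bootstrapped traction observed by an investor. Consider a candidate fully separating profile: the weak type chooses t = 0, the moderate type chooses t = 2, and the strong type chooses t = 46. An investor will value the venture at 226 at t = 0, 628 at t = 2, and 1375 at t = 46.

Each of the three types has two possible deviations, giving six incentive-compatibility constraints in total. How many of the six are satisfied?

Moderate (own payoff 628 − 77×2 = 474): to t=0 gives 226 → no gain ✓; to t=46 gives 1375 − 77×46 = -2167 → no gain ✓.
Strong (own payoff 1375 − 22×46 = 363): to t=0 gives 226 → no gain ✓; to t=2 gives 628 − 22×2 = 584 → profitable ✗.
Weak (own payoff 226): to t=2 gives 628 − 160×2 = 308 → profitable ✗; to t=46 gives 1375 − 160×46 = -5985 → no gain ✓.
4 of the 6 constraints hold; not an equilibrium.

4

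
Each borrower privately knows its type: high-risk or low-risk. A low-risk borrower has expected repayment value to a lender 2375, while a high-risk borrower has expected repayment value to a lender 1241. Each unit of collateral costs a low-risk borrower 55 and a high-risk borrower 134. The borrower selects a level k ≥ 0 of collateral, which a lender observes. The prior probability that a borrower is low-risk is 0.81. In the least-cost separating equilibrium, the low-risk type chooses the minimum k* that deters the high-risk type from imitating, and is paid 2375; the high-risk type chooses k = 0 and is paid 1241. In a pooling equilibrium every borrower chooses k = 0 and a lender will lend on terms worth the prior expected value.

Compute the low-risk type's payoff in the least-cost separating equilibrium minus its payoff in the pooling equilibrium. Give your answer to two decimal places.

Least-cost separating signal: k* solves 1241 = 2375 − 134·k*, so k* = (2375 − 1241)/134 ≈ 8.4627.
Low-risk type's separating payoff: 2375 − 55 × k* = 2375 − 55 × (2375 − 1241)/134 = 2375 − 62370/134 ≈ 1909.5522.
Pooling payoff: 0.81 × 2375 + 0.19 × 1241 = 2159.54.
Difference: 1909.5522 − 2159.54 = -249.9878, i.e. -249.99 to two decimal places.
The low-risk type would prefer the pooling outcome.

-249.99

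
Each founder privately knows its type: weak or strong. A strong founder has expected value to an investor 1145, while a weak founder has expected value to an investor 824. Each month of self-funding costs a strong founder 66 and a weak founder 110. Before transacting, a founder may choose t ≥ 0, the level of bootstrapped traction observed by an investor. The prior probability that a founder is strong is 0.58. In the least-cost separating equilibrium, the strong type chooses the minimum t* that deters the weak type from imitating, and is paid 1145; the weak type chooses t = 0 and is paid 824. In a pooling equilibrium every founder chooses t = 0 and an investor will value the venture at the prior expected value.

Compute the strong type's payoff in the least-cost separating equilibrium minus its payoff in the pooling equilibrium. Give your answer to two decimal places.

Least-cost separating signal: t* solves 824 = 1145 − 110·t*, so t* = (1145 − 824)/110 ≈ 2.9182.
Strong type's separating payoff: 1145 − 66 × t* = 1145 − 66 × (1145 − 824)/110 = 1145 − 21186/110 = 952.4.
Pooling payoff: 0.58 × 1145 + 0.42 × 824 = 1010.18.
Difference: 952.4 − 1010.18 = -57.78.
The strong type would prefer the pooling outcome.

-57.78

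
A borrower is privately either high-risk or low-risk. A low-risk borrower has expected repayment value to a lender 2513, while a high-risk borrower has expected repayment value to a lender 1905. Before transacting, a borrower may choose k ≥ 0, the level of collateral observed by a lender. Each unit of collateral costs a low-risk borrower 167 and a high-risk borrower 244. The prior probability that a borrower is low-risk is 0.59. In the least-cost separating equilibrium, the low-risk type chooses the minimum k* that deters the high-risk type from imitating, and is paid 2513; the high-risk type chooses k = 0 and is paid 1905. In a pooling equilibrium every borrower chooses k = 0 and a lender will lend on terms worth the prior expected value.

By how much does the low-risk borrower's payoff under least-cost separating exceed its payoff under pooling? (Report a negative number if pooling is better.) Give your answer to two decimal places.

-166.85

Least-cost separating signal: k* solves 1905 = 2513 − 244·k*, so k* = (2513 − 1905)/244 ≈ 2.4918.
Low-risk type's separating payoff: 2513 − 167 × k* = 2513 − 167 × (2513 − 1905)/244 = 2513 − 101536/244 ≈ 2096.8689.
Pooling payoff: 0.59 × 2513 + 0.41 × 1905 = 2263.72.
Difference: 2096.8689 − 2263.72 = -166.8511, i.e. -166.85 to two decimal places.
The low-risk type would prefer the pooling outcome.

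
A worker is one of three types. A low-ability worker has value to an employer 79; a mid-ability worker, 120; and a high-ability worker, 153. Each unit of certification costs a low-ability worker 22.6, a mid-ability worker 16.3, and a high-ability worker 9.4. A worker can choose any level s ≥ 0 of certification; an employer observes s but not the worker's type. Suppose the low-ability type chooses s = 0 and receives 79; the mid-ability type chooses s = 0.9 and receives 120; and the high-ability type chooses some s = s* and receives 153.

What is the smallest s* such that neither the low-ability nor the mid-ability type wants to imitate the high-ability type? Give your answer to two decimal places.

3.27

Low-ability type (on-path payoff 79) won't mimic when 79 ≥ 153 − 22.6·s*, i.e. s* ≥ 3.27.
Mid-ability type (on-path payoff 120 − 16.3×0.9 = 105.33) won't mimic when 105.33 ≥ 153 − 16.3·s*, i.e. s* ≥ 2.92.
Both must hold, so s* = max(3.27, 2.92) = 3.27. The low-ability type's constraint binds.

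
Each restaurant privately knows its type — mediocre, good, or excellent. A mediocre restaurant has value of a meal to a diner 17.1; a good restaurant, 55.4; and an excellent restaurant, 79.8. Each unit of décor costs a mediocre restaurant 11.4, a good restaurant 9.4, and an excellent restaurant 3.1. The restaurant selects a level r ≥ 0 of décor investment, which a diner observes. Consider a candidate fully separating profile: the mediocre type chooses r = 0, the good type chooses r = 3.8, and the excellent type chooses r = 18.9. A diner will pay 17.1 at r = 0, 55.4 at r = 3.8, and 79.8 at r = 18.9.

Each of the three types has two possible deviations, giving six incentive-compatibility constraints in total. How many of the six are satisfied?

Excellent (own payoff 79.8 − 3.1×18.9 = 21.21): to r=0 gives 17.1 → no gain ✓; to r=3.8 gives 55.4 − 3.1×3.8 = 43.62 → profitable ✗.
Good (own payoff 55.4 − 9.4×3.8 = 19.68): to r=0 gives 17.1 → no gain ✓; to r=18.9 gives 79.8 − 9.4×18.9 = -97.86 → no gain ✓.
Mediocre (own payoff 17.1): to r=3.8 gives 55.4 − 11.4×3.8 = 12.08 → no gain ✓; to r=18.9 gives 79.8 − 11.4×18.9 = -135.66 → no gain ✓.
5 of the 6 constraints hold; not an equilibrium.

5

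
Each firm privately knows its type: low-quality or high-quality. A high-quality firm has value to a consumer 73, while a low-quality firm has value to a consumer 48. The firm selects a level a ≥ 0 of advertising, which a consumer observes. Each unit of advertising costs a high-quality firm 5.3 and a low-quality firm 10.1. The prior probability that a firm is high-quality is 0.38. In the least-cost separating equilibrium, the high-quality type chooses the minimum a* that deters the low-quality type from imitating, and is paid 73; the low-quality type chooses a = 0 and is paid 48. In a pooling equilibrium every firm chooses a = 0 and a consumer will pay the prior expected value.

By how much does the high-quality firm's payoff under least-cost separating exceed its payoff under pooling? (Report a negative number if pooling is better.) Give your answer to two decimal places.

2.38

Least-cost separating signal: a* solves 48 = 73 − 10.1·a*, so a* = (73 − 48)/10.1 ≈ 2.4752.
High-quality type's separating payoff: 73 − 5.3 × a* = 73 − 5.3 × (73 − 48)/10.1 = 73 − 132.5/10.1 ≈ 59.8812.
Pooling payoff: 0.38 × 73 + 0.62 × 48 = 57.5.
Difference: 59.8812 − 57.5 = 2.3812, i.e. 2.38 to two decimal places.
The high-quality type prefers to separate.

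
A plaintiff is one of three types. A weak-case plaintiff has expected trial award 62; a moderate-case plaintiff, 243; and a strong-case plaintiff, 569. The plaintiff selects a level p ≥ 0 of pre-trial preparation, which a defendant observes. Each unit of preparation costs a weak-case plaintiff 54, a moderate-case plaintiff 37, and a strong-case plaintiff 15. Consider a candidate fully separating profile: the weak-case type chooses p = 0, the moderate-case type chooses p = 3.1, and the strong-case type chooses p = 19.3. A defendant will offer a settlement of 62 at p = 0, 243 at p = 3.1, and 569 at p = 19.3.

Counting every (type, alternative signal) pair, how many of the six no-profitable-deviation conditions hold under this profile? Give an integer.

Weak-case (own payoff 62): to p=3.1 gives 243 − 54×3.1 = 75.6 → profitable ✗; to p=19.3 gives 569 − 54×19.3 = -473.2 → no gain ✓.
Moderate-case (own payoff 243 − 37×3.1 = 128.3): to p=0 gives 62 → no gain ✓; to p=19.3 gives 569 − 37×19.3 = -145.1 → no gain ✓.
Strong-case (own payoff 569 − 15×19.3 = 279.5): to p=0 gives 62 → no gain ✓; to p=3.1 gives 243 − 15×3.1 = 196.5 → no gain ✓.
5 of the 6 constraints hold; not an equilibrium.

5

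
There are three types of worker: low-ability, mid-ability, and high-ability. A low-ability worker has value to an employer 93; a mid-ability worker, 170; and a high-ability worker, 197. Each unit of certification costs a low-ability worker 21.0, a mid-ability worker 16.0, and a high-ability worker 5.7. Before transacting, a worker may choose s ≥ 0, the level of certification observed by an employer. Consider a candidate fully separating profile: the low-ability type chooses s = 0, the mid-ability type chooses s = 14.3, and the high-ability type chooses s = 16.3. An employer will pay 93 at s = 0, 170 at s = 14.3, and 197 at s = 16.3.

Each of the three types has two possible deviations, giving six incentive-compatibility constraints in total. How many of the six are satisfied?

High-ability (own payoff 197 − 5.7×16.3 = 104.09): to s=0 gives 93 → no gain ✓; to s=14.3 gives 170 − 5.7×14.3 = 88.49 → no gain ✓.
Mid-ability (own payoff 170 − 16.0×14.3 = -58.8): to s=0 gives 93 → profitable ✗; to s=16.3 gives 197 − 16.0×16.3 = -63.8 → no gain ✓.
Low-ability (own payoff 93): to s=14.3 gives 170 − 21.0×14.3 = -130.3 → no gain ✓; to s=16.3 gives 197 − 21.0×16.3 = -145.3 → no gain ✓.
5 of the 6 constraints hold; not an equilibrium.

5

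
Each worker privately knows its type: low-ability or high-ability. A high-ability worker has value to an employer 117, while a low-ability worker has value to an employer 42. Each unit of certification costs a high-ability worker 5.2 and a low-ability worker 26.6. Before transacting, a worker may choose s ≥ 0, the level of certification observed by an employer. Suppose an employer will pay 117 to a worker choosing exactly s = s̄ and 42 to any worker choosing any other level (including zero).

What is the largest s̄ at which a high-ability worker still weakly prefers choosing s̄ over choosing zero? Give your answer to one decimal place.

Choosing s̄ yields the high-ability type 117 − 5.2·s̄; choosing zero yields 42.
The high-ability type is indifferent at 117 − 5.2·s̄ = 42, i.e. s̄ = (117 − 42) / 5.2 ≈ 14.4.
For any s̄ above 14.4 the high-ability type would rather pool at zero, so separation collapses.

14.4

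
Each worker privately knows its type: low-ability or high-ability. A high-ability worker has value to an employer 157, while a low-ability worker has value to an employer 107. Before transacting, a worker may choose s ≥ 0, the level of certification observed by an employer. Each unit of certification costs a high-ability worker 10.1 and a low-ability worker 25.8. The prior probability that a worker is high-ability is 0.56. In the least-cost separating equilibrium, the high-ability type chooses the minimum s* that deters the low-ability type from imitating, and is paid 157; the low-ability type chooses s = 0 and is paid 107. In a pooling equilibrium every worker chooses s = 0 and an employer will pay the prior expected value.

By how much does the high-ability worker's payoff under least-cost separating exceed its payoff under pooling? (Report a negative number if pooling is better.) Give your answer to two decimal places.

Least-cost separating signal: s* solves 107 = 157 − 25.8·s*, so s* = (157 − 107)/25.8 ≈ 1.9380.
High-ability type's separating payoff: 157 − 10.1 × s* = 157 − 10.1 × (157 − 107)/25.8 = 157 − 505/25.8 ≈ 137.4264.
Pooling payoff: 0.56 × 157 + 0.44 × 107 = 135.
Difference: 137.4264 − 135 = 2.4264, i.e. 2.43 to two decimal places.
The high-ability type prefers to separate.

2.43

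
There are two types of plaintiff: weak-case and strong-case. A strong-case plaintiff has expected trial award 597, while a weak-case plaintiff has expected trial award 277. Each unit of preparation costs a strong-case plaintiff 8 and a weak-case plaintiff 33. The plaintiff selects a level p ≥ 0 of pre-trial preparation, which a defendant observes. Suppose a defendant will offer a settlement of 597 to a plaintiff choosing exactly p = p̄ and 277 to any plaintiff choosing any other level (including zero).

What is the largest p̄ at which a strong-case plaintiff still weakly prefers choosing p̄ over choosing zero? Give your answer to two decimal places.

Choosing p̄ yields the strong-case type 597 − 8·p̄; choosing zero yields 277.
The strong-case type is indifferent at 597 − 8·p̄ = 277, i.e. p̄ = (597 − 277) / 8 = 40.00.
For any p̄ above 40.00 the strong-case type would rather pool at zero, so separation collapses.

40.00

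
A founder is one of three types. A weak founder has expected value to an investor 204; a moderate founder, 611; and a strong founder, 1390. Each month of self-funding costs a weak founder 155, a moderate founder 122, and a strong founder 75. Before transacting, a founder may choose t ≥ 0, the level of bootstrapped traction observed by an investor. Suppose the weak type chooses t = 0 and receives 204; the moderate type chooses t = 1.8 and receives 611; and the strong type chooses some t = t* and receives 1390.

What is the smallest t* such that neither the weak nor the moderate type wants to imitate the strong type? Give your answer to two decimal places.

8.19

Weak type (on-path payoff 204) won't mimic when 204 ≥ 1390 − 155·t*, i.e. t* ≥ 7.65.
Moderate type (on-path payoff 611 − 122×1.8 = 391.4) won't mimic when 391.4 ≥ 1390 − 122·t*, i.e. t* ≥ 8.19.
Both must hold, so t* = max(7.65, 8.19) = 8.19. The moderate type's constraint binds.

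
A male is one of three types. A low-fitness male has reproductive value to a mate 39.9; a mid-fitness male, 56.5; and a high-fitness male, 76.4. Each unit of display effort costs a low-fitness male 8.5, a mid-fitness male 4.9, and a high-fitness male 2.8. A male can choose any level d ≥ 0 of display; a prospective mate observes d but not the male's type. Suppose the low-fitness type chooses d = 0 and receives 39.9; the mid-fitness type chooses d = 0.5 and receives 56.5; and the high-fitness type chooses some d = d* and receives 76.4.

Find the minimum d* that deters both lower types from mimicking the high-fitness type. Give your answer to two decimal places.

Low-fitness type (on-path payoff 39.9) won't mimic when 39.9 ≥ 76.4 − 8.5·d*, i.e. d* ≥ 4.29.
Mid-fitness type (on-path payoff 56.5 − 4.9×0.5 = 54.05) won't mimic when 54.05 ≥ 76.4 − 4.9·d*, i.e. d* ≥ 4.56.
Both must hold, so d* = max(4.29, 4.56) = 4.56. The mid-fitness type's constraint binds.

4.56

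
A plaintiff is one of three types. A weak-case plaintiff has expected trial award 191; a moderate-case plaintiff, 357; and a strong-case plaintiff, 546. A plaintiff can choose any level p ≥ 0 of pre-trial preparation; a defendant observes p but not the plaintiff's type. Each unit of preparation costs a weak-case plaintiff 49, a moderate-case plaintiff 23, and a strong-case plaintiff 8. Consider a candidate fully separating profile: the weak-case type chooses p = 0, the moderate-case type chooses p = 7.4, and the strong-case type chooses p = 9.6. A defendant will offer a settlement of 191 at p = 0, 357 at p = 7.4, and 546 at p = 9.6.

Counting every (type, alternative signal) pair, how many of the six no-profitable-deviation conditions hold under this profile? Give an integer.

Weak-case (own payoff 191): to p=7.4 gives 357 − 49×7.4 = -5.6 → no gain ✓; to p=9.6 gives 546 − 49×9.6 = 75.6 → no gain ✓.
Strong-case (own payoff 546 − 8×9.6 = 469.2): to p=0 gives 191 → no gain ✓; to p=7.4 gives 357 − 8×7.4 = 297.8 → no gain ✓.
Moderate-case (own payoff 357 − 23×7.4 = 186.8): to p=0 gives 191 → profitable ✗; to p=9.6 gives 546 − 23×9.6 = 325.2 → profitable ✗.
4 of the 6 constraints hold; not an equilibrium.

4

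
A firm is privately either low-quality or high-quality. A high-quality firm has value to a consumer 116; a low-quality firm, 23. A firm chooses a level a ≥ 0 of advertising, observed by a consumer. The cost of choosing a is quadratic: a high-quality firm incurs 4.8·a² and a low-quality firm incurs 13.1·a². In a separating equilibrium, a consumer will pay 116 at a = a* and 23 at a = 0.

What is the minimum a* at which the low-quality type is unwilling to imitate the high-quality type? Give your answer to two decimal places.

The low-quality type at a = 0 receives 23; imitating at a* yields 116 − 13.1·a*².
Indifference: 23 = 116 − 13.1·a*², so a*² = (116 − 23) / 13.1 ≈ 7.0992.
a* = √7.0992 ≈ 2.66.

2.66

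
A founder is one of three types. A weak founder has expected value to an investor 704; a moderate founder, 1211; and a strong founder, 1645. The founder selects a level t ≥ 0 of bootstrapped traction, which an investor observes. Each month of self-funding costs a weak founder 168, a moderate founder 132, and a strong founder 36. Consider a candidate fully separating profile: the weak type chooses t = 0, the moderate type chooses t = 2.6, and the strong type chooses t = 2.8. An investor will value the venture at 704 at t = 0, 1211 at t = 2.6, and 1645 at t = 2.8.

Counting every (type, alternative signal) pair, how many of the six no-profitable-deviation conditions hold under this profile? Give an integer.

Weak (own payoff 704): to t=2.6 gives 1211 − 168×2.6 = 774.2 → profitable ✗; to t=2.8 gives 1645 − 168×2.8 = 1174.6 → profitable ✗.
Moderate (own payoff 1211 − 132×2.6 = 867.8): to t=0 gives 704 → no gain ✓; to t=2.8 gives 1645 − 132×2.8 = 1275.4 → profitable ✗.
Strong (own payoff 1645 − 36×2.8 = 1544.2): to t=0 gives 704 → no gain ✓; to t=2.6 gives 1211 − 36×2.6 = 1117.4 → no gain ✓.
3 of the 6 constraints hold; not an equilibrium.

3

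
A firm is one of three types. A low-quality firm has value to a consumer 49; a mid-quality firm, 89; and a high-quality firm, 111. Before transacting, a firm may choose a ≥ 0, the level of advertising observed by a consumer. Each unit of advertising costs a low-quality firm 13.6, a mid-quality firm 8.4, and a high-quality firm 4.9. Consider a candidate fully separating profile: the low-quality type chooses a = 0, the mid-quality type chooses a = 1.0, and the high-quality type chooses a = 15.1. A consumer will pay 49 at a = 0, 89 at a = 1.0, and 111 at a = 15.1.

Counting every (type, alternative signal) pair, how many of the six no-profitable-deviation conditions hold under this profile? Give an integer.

3

High-quality (own payoff 111 − 4.9×15.1 = 37.01): to a=0 gives 49 → profitable ✗; to a=1.0 gives 89 − 4.9×1.0 = 84.1 → profitable ✗.
Low-quality (own payoff 49): to a=1.0 gives 89 − 13.6×1.0 = 75.4 → profitable ✗; to a=15.1 gives 111 − 13.6×15.1 = -94.36 → no gain ✓.
Mid-quality (own payoff 89 − 8.4×1.0 = 80.6): to a=0 gives 49 → no gain ✓; to a=15.1 gives 111 − 8.4×15.1 = -15.84 → no gain ✓.
3 of the 6 constraints hold; not an equilibrium.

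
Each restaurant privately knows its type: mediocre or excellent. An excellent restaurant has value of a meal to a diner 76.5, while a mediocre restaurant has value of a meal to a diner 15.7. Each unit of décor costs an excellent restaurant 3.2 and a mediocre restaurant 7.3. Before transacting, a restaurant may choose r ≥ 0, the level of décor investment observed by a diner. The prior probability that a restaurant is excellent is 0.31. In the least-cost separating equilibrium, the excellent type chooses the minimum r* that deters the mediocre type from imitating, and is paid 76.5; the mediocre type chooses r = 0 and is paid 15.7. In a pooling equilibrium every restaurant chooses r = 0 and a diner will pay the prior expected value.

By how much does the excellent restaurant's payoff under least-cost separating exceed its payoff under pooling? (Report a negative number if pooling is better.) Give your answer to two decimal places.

Least-cost separating signal: r* solves 15.7 = 76.5 − 7.3·r*, so r* = (76.5 − 15.7)/7.3 ≈ 8.3288.
Excellent type's separating payoff: 76.5 − 3.2 × r* = 76.5 − 3.2 × (76.5 − 15.7)/7.3 = 76.5 − 194.56/7.3 ≈ 49.8479.
Pooling payoff: 0.31 × 76.5 + 0.69 × 15.7 = 34.548.
Difference: 49.8479 − 34.548 = 15.2999, i.e. 15.30 to two decimal places.
The excellent type prefers to separate.

15.30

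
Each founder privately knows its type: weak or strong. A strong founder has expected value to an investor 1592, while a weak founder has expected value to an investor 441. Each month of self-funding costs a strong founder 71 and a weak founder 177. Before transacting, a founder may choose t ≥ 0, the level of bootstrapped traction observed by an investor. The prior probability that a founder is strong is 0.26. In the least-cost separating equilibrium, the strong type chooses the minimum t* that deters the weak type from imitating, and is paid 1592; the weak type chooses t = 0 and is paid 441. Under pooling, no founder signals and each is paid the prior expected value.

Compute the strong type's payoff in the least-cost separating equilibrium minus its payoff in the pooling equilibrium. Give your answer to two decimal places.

390.04

Least-cost separating signal: t* solves 441 = 1592 − 177·t*, so t* = (1592 − 441)/177 ≈ 6.5028.
Strong type's separating payoff: 1592 − 71 × t* = 1592 − 71 × (1592 − 441)/177 = 1592 − 81721/177 ≈ 1130.2994.
Pooling payoff: 0.26 × 1592 + 0.74 × 441 = 740.26.
Difference: 1130.2994 − 740.26 = 390.0394, i.e. 390.04 to two decimal places.
The strong type prefers to separate.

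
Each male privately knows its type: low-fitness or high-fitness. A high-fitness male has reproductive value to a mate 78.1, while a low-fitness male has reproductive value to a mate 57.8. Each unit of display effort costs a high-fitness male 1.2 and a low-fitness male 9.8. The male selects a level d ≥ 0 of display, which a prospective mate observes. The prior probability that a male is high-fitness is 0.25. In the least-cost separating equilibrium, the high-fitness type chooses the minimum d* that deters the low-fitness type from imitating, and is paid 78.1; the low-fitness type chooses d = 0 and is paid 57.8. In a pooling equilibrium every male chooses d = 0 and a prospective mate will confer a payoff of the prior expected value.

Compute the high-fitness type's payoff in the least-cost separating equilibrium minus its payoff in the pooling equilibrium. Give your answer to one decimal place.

12.7

Least-cost separating signal: d* solves 57.8 = 78.1 − 9.8·d*, so d* = (78.1 − 57.8)/9.8 ≈ 2.0714.
High-fitness type's separating payoff: 78.1 − 1.2 × d* = 78.1 − 1.2 × (78.1 − 57.8)/9.8 = 78.1 − 24.36/9.8 ≈ 75.614.
Pooling payoff: 0.25 × 78.1 + 0.75 × 57.8 = 62.875.
Difference: 75.614 − 62.875 = 12.739, i.e. 12.7 to one decimal place.
The high-fitness type prefers to separate.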